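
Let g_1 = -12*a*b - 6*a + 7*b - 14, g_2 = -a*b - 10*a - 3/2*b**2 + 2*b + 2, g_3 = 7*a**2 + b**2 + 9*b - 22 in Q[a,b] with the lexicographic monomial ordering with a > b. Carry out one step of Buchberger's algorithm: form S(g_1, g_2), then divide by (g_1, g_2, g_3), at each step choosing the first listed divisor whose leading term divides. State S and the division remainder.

S(g_1, g_2) = -19/2*a - 3/2*b**2 + 17/12*b + 19/6; remainder on division = -19/2*a - 3/2*b**2 + 17/12*b + 19/6.

lcm(LM(g_1), LM(g_2)) = a*b.
S = (lcm/LT(g_1))·g_1 − (lcm/LT(g_2))·g_2 = -19/2*a - 3/2*b**2 + 17/12*b + 19/6.
Reduce S modulo (g_1, g_2, g_3) in that order:
  leading term a: no divisor's leading term divides it; move -19/2*a to the remainder.
  leading term b**2: no divisor's leading term divides it; move -3/2*b**2 to the remainder.
  leading term b: no divisor's leading term divides it; move 17/12*b to the remainder.
  leading term 1: no divisor's leading term divides it; move 19/6 to the remainder.
The remainder -19/2*a - 3/2*b**2 + 17/12*b + 19/6 is nonzero, so it would be added as the next basis element.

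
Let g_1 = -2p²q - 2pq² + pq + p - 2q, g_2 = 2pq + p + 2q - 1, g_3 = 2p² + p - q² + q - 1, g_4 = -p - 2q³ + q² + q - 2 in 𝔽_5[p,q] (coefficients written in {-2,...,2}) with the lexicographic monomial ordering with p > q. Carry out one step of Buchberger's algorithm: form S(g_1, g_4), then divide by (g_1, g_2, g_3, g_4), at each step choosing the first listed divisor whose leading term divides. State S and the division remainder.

lcm(LM(g_1), LM(g_4)) = p²q.
S = (lcm/LT(g_1))·g_1 − (lcm/LT(g_4))·g_4 = -2pq⁴ + pq³ + 2pq² + 2p + q.
Reduce S modulo (g_1, g_2, g_3, g_4) in that order:
  leading term pq⁴: subtract (-q³)·g_2 from -2pq⁴ + pq³ + 2pq² + 2p + q → 2pq³ + 2pq² + 2p + 2q⁴ - q³ + q
  leading term pq³: subtract (q²)·g_2 from 2pq³ + 2pq² + 2p + 2q⁴ - q³ + q → pq² + 2p + 2q⁴ + 2q³ + q² + q
  leading term pq²: subtract (-2q)·g_2 from pq² + 2p + 2q⁴ + 2q³ + q² + q → 2pq + 2p + 2q⁴ + 2q³ - q
  leading term pq: subtract (1)·g_2 from 2pq + 2p + 2q⁴ + 2q³ - q → p + 2q⁴ + 2q³ + 2q + 1
  leading term p: subtract (-1)·g_4 from p + 2q⁴ + 2q³ + 2q + 1 → 2q⁴ + q² - 2q - 1
  leading term q⁴: no divisor's leading term divides it; move 2q⁴ to the remainder.
  leading term q²: no divisor's leading term divides it; move q² to the remainder.
  leading term q: no divisor's leading term divides it; move -2q to the remainder.
  leading term 1: no divisor's leading term divides it; move -1 to the remainder.
The remainder 2q⁴ + q² - 2q - 1 is nonzero, so it would be added as the next basis element.

S(g_1, g_4) = -2pq⁴ + pq³ + 2pq² + 2p + q; remainder on division = 2q⁴ + q² - 2q - 1.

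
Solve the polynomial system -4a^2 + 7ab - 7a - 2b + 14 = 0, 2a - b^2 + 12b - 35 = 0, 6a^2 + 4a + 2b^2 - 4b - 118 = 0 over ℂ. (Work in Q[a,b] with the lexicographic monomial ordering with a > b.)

Compute a lex Gröbner basis by Buchberger's algorithm.
f_1 = -4a^2 + 7ab - 7a - 2b + 14, LT = a^2.
f_2 = 2a - b^2 + 12b - 35, LT = a.
f_3 = 6a^2 + 4a + 2b^2 - 4b - 118, LT = a^2.

S(f_1,f_2): lcm = a^2. S = 1/2ab^2 - 31/4ab + 77/4a + 1/2b - 7/2.
  leading term ab^2: subtract (1/4b^2)·f_2 from 1/2ab^2 - 31/4ab + 77/4a + 1/2b - 7/2 → -31/4ab + 77/4a + 1/4b^4 - 3b^3 + 35/4b^2 + 1/2b - 7/2
  leading term ab: subtract (-31/8b)·f_2 from -31/4ab + 77/4a + 1/4b^4 - 3b^3 + 35/4b^2 + 1/2b - 7/2 → 77/4a + 1/4b^4 - 55/8b^3 + 221/4b^2 - 1081/8b - 7/2
  leading term a: subtract (77/8)·f_2 from 77/4a + 1/4b^4 - 55/8b^3 + 221/4b^2 - 1081/8b - 7/2 → 1/4b^4 - 55/8b^3 + 519/8b^2 - 2005/8b + 2667/8
  leading term b^4: no divisor's leading term divides it; move 1/4b^4 to the remainder.
  leading term b^3: no divisor's leading term divides it; move -55/8b^3 to the remainder.
  leading term b^2: no divisor's leading term divides it; move 519/8b^2 to the remainder.
  leading term b: no divisor's leading term divides it; move -2005/8b to the remainder.
  leading term 1: no divisor's leading term divides it; move 2667/8 to the remainder.
  remainder 1/4b^4 - 55/8b^3 + 519/8b^2 - 2005/8b + 2667/8 ≠ 0; add h_4 = 1/4b^4 - 55/8b^3 + 519/8b^2 - 2005/8b + 2667/8 to the basis.

S(f_1,f_3): lcm = a^2. S = -7/4ab + 13/12a - 1/3b^2 + 7/6b + 97/6.
  leading term ab: subtract (-7/8b)·f_2 from -7/4ab + 13/12a - 1/3b^2 + 7/6b + 97/6 → 13/12a - 7/8b^3 + 61/6b^2 - 707/24b + 97/6
  leading term a: subtract (13/24)·f_2 from 13/12a - 7/8b^3 + 61/6b^2 - 707/24b + 97/6 → -7/8b^3 + 257/24b^2 - 863/24b + 281/8
  leading term b^3: no divisor's leading term divides it; move -7/8b^3 to the remainder.
  leading term b^2: no divisor's leading term divides it; move 257/24b^2 to the remainder.
  leading term b: no divisor's leading term divides it; move -863/24b to the remainder.
  leading term 1: no divisor's leading term divides it; move 281/8 to the remainder.
  remainder -7/8b^3 + 257/24b^2 - 863/24b + 281/8 ≠ 0; add h_5 = -7/8b^3 + 257/24b^2 - 863/24b + 281/8 to the basis.

S(h_4,h_5): lcm = b^4. S = -641/42b^3 + 9173/42b^2 - 13473/14b + 2667/2.
  leading term b^3: subtract (2564/147)·h_5 from -641/42b^3 + 9173/42b^2 - 13473/14b + 2667/2 → 13948/441b^2 - 147808/441b + 105964/147
  leading term b^2: no divisor's leading term divides it; move 13948/441b^2 to the remainder.
  leading term b: no divisor's leading term divides it; move -147808/441b to the remainder.
  leading term 1: no divisor's leading term divides it; move 105964/147 to the remainder.
  remainder 13948/441b^2 - 147808/441b + 105964/147 ≠ 0; add h_6 = 13948/441b^2 - 147808/441b + 105964/147 to the basis.

S(h_4,h_6): lcm = b^4. S = -117881/6974b^3 + 1650807/6974b^2 - 2005/2b + 2667/2.
  leading term b^3: subtract (471524/24409)·h_5 from -117881/6974b^3 + 1650807/6974b^2 - 2005/2b + 2667/2 → 2185765/73227b^2 - 22544416/73227b + 15987121/24409
  leading term b^2: subtract (45901065/48636676)·h_6 from 2185765/73227b^2 - 22544416/73227b + 15987121/24409 → 102667128/12159169b - 308001384/12159169
  leading term b: no divisor's leading term divides it; move 102667128/12159169b to the remainder.
  leading term 1: no divisor's leading term divides it; move -308001384/12159169 to the remainder.
  remainder 102667128/12159169b - 308001384/12159169 ≠ 0; add h_7 = 102667128/12159169b - 308001384/12159169 to the basis.

The other S-polynomials (S(f_2,f_3), S(f_1,h_4), S(f_2,h_4), S(f_3,h_4), S(f_1,h_5), S(f_2,h_5), S(f_3,h_5), S(f_1,h_6), S(f_2,h_6), S(f_3,h_6), S(h_5,h_6), S(f_1,h_7), S(f_2,h_7), S(f_3,h_7), S(h_4,h_7), S(h_5,h_7), S(h_6,h_7)) all reduce to 0 modulo the current basis, so we have a Gröbner basis.
Inter-reduce: drop elements whose leading term is divisible by another's, tail-reduce, and make monic.
Reduced Gröbner basis: {a - 4, b - 3}.

Elimination: the polynomial b - 3 lies in the elimination ideal for b, so b ∈ {3}. For each such b, the remaining basis elements (now univariate) give the rest of the solution.
  b = 3: the earlier basis element becomes a - 4 = 0, giving a = 4 — point (4, 3).
Each listed point satisfies every original equation (direct substitution).
Zero-dimensionality of the ideal guarantees finitely many solutions over ℂ.

{(4, 3)}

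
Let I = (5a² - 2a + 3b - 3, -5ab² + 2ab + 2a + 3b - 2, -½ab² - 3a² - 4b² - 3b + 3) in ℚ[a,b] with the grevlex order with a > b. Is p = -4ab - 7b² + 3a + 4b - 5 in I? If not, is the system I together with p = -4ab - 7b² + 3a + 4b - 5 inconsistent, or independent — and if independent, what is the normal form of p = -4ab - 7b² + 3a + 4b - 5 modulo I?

Adjoining -4ab - 7b² + 3a + 4b - 5 makes the ideal the whole ring: the system is inconsistent.

First compute the reduced Gröbner basis of I by Buchberger's algorithm.
f_1 = 5a² - 2a + 3b - 3, LT = a².
f_2 = -5ab² + 2ab + 2a + 3b - 2, LT = ab².
f_3 = -½ab² - 3a² - 4b² - 3b + 3, LT = ab².

S(f_1,f_2): lcm = a²b². S = ⅖a²b - ⅖ab² + ⅗b³ + ⅖a² + ⅗ab - ⅗b² - ⅖a.
  leading term a²b: subtract (2/25b)·f_1 from ⅖a²b - ⅖ab² + ⅗b³ + ⅖a² + ⅗ab - ⅗b² - ⅖a → -⅖ab² + ⅗b³ + ⅖a² + 19/25ab - 21/25b² - ⅖a + 6/25b
  leading term ab²: subtract (2/25)·f_2 from -⅖ab² + ⅗b³ + ⅖a² + 19/25ab - 21/25b² - ⅖a + 6/25b → ⅗b³ + ⅖a² + ⅗ab - 21/25b² - 14/25a + 4/25
  leading term b³: no divisor's leading term divides it; move ⅗b³ to the remainder.
  leading term a²: subtract (2/25)·f_1 from ⅖a² + ⅗ab - 21/25b² - 14/25a + 4/25 → ⅗ab - 21/25b² - ⅖a - 6/25b + ⅖
  leading term ab: no divisor's leading term divides it; move ⅗ab to the remainder.
  leading term b²: no divisor's leading term divides it; move -21/25b² to the remainder.
  leading term a: no divisor's leading term divides it; move -⅖a to the remainder.
  leading term b: no divisor's leading term divides it; move -6/25b to the remainder.
  leading term 1: no divisor's leading term divides it; move ⅖ to the remainder.
  remainder ⅗b³ + ⅗ab - 21/25b² - ⅖a - 6/25b + ⅖ ≠ 0; add h_4 = ⅗b³ + ⅗ab - 21/25b² - ⅖a - 6/25b + ⅖ to the basis.

S(f_1,f_3): lcm = a²b². S = -6a³ - 42/5ab² + ⅗b³ - 6ab - ⅗b² + 6a.
  leading term a³: subtract (-6/5a)·f_1 from -6a³ - 42/5ab² + ⅗b³ - 6ab - ⅗b² + 6a → -42/5ab² + ⅗b³ - 12/5a² - 12/5ab - ⅗b² + 12/5a
  leading term ab²: subtract (42/25)·f_2 from -42/5ab² + ⅗b³ - 12/5a² - 12/5ab - ⅗b² + 12/5a → ⅗b³ - 12/5a² - 144/25ab - ⅗b² - 24/25a - 126/25b + 84/25
  leading term b³: subtract (1)·h_4 from ⅗b³ - 12/5a² - 144/25ab - ⅗b² - 24/25a - 126/25b + 84/25 → -12/5a² - 159/25ab + 6/25b² - 14/25a - 24/5b + 74/25
  leading term a²: subtract (-12/25)·f_1 from -12/5a² - 159/25ab + 6/25b² - 14/25a - 24/5b + 74/25 → -159/25ab + 6/25b² - 38/25a - 84/25b + 38/25
  leading term ab: no divisor's leading term divides it; move -159/25ab to the remainder.
  leading term b²: no divisor's leading term divides it; move 6/25b² to the remainder.
  leading term a: no divisor's leading term divides it; move -38/25a to the remainder.
  leading term b: no divisor's leading term divides it; move -84/25b to the remainder.
  leading term 1: no divisor's leading term divides it; move 38/25 to the remainder.
  remainder -159/25ab + 6/25b² - 38/25a - 84/25b + 38/25 ≠ 0; add h_5 = -159/25ab + 6/25b² - 38/25a - 84/25b + 38/25 to the basis.

S(f_2,f_3): lcm = ab². S = -6a² - ⅖ab - 8b² - ⅖a - 33/5b + 32/5.
  leading term a²: subtract (-6/5)·f_1 from -6a² - ⅖ab - 8b² - ⅖a - 33/5b + 32/5 → -⅖ab - 8b² - 14/5a - 3b + 14/5
  leading term ab: subtract (10/159)·h_5 from -⅖ab - 8b² - 14/5a - 3b + 14/5 → -2124/265b² - 430/159a - 739/265b + 430/159
  leading term b²: no divisor's leading term divides it; move -2124/265b² to the remainder.
  leading term a: no divisor's leading term divides it; move -430/159a to the remainder.
  leading term b: no divisor's leading term divides it; move -739/265b to the remainder.
  leading term 1: no divisor's leading term divides it; move 430/159 to the remainder.
  remainder -2124/265b² - 430/159a - 739/265b + 430/159 ≠ 0; add h_6 = -2124/265b² - 430/159a - 739/265b + 430/159 to the basis.

S(f_3,h_4): lcm = ab³. S = 5a²b + 7/5ab² + 8b³ + ⅔a² + ⅖ab + 6b² - ⅔a - 6b.
  leading term a²b: subtract (b)·f_1 from 5a²b + 7/5ab² + 8b³ + ⅔a² + ⅖ab + 6b² - ⅔a - 6b → 7/5ab² + 8b³ + ⅔a² + 12/5ab + 3b² - ⅔a - 3b
  leading term ab²: subtract (-7/25)·f_2 from 7/5ab² + 8b³ + ⅔a² + 12/5ab + 3b² - ⅔a - 3b → 8b³ + ⅔a² + 74/25ab + 3b² - 8/75a - 54/25b - 14/25
  leading term b³: subtract (40/3)·h_4 from 8b³ + ⅔a² + 74/25ab + 3b² - 8/75a - 54/25b - 14/25 → ⅔a² - 126/25ab + 71/5b² + 392/75a + 26/25b - 442/75
  leading term a²: subtract (2/15)·f_1 from ⅔a² - 126/25ab + 71/5b² + 392/75a + 26/25b - 442/75 → -126/25ab + 71/5b² + 412/75a + 16/25b - 412/75
  leading term ab: subtract (42/53)·h_5 from -126/25ab + 71/5b² + 412/75a + 16/25b - 412/75 → 18563/1325b² + 26624/3975a + 4376/1325b - 26624/3975
  leading term b²: subtract (-18563/10620)·h_6 from 18563/1325b² + 26624/3975a + 4376/1325b - 26624/3975 → 156971/79650a - 83461/53100b - 156971/79650
  leading term a: no divisor's leading term divides it; move 156971/79650a to the remainder.
  leading term b: no divisor's leading term divides it; move -83461/53100b to the remainder.
  leading term 1: no divisor's leading term divides it; move -156971/79650 to the remainder.
  remainder 156971/79650a - 83461/53100b - 156971/79650 ≠ 0; add h_7 = 156971/79650a - 83461/53100b - 156971/79650 to the basis.

S(f_2,h_5): lcm = ab². S = 2/53b³ - 508/795ab - 28/53b² - ⅖a - 287/795b + ⅖.
  leading term b³: subtract (10/159)·h_4 from 2/53b³ - 508/795ab - 28/53b² - ⅖a - 287/795b + ⅖ → -538/795ab - 126/265b² - 298/795a - 55/159b + 298/795
  leading term ab: subtract (2690/25281)·h_5 from -538/795ab - 126/265b² - 298/795a - 55/159b + 298/795 → -4222/8427b² - 26938/126405a + 163/14045b + 26938/126405
  leading term b²: subtract (10555/168858)·h_6 from -4222/8427b² - 26938/126405a + 163/14045b + 26938/126405 → -55801/1266435a + 156971/844290b + 55801/1266435
  leading term a: subtract (-558010/24958389)·h_7 from -55801/1266435a + 156971/844290b + 55801/1266435 → 1254406/8319463b
  leading term b: no divisor's leading term divides it; move 1254406/8319463b to the remainder.
  remainder 1254406/8319463b ≠ 0; add h_8 = 1254406/8319463b to the basis.

The other S-polynomials (S(f_1,h_4), S(f_2,h_4), S(f_1,h_5), S(f_3,h_5), S(h_4,h_5), S(f_1,h_6), S(f_2,h_6), S(f_3,h_6), S(h_4,h_6), S(h_5,h_6), S(f_1,h_7), S(f_2,h_7), S(f_3,h_7), S(h_4,h_7), S(h_5,h_7), S(h_6,h_7), S(f_1,h_8), S(f_2,h_8), S(f_3,h_8), S(h_4,h_8), S(h_5,h_8), S(h_6,h_8), S(h_7,h_8)) all reduce to 0 modulo the current basis, so we have a Gröbner basis.
Inter-reduce: drop elements whose leading term is divisible by another's, tail-reduce, and make monic.
Reduced Gröbner basis: {a - 1, b}.
Label its elements g_1 = a - 1, g_2 = b.

Reduce p = -4ab - 7b² + 3a + 4b - 5 modulo G:
  leading term ab: subtract (-4b)·g_1 from -4ab - 7b² + 3a + 4b - 5 → -7b² + 3a - 5
  leading term b²: subtract (-7b)·g_2 from -7b² + 3a - 5 → 3a - 5
  leading term a: subtract (3)·g_1 from 3a - 5 → -2
  leading term 1: no divisor's leading term divides it; move -2 to the remainder.
  normal form = -2.
The normal form is nonzero, so p ∉ I. Since p minus its normal form lies in I, I + (p) = I + (r) where r = -2; decide whether this ideal is the whole ring.
Here r = -2 is a nonzero constant, hence a unit: 1 ∈ I + (p), the Gröbner basis of I + (p) is {1}, and the enlarged system has no common solution — adjoining p is inconsistent.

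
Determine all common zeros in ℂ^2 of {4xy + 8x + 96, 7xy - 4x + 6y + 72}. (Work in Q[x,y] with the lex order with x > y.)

{(-4, 4), (-2, 10)}

Compute a lex Gröbner basis by Buchberger's algorithm.
f_1 = 4xy + 8x + 96, LT = xy.
f_2 = 7xy - 4x + 6y + 72, LT = xy.

S(f_1,f_2): lcm = xy. S = 18/7x - 6/7y + 96/7.
  leading term x: no divisor's leading term divides it; move 18/7x to the remainder.
  leading term y: no divisor's leading term divides it; move -6/7y to the remainder.
  leading term 1: no divisor's leading term divides it; move 96/7 to the remainder.
  remainder 18/7x - 6/7y + 96/7 ≠ 0; add h_3 = 18/7x - 6/7y + 96/7 to the basis.

S(f_1,h_3): lcm = xy. S = 2x + 1/3y^2 - 16/3y + 24.
  leading term x: subtract (7/9)·h_3 from 2x + 1/3y^2 - 16/3y + 24 → 1/3y^2 - 14/3y + 40/3
  leading term y^2: no divisor's leading term divides it; move 1/3y^2 to the remainder.
  leading term y: no divisor's leading term divides it; move -14/3y to the remainder.
  leading term 1: no divisor's leading term divides it; move 40/3 to the remainder.
  remainder 1/3y^2 - 14/3y + 40/3 ≠ 0; add h_4 = 1/3y^2 - 14/3y + 40/3 to the basis.

S(f_2,h_3): lcm = xy. S = -4/7x + 1/3y^2 - 94/21y + 72/7.
  leading term x: subtract (-2/9)·h_3 from -4/7x + 1/3y^2 - 94/21y + 72/7 → 1/3y^2 - 14/3y + 40/3
  leading term y^2: subtract (1)·h_4 from 1/3y^2 - 14/3y + 40/3 → 0
  remainder 0.

S(f_1,h_4): lcm = xy^2. S = 16xy - 40x + 24y.
  leading term xy: subtract (4)·f_1 from 16xy - 40x + 24y → -72x + 24y - 384
  leading term x: subtract (-28)·h_3 from -72x + 24y - 384 → 0
  remainder 0.

S(f_2,h_4): lcm = xy^2. S = 94/7xy - 40x + 6/7y^2 + 72/7y.
  leading term xy: subtract (47/14)·f_1 from 94/7xy - 40x + 6/7y^2 + 72/7y → -468/7x + 6/7y^2 + 72/7y - 2256/7
  leading term x: subtract (-26)·h_3 from -468/7x + 6/7y^2 + 72/7y - 2256/7 → 6/7y^2 - 12y + 240/7
  leading term y^2: subtract (18/7)·h_4 from 6/7y^2 - 12y + 240/7 → 0
  remainder 0.

S(h_3,h_4): leading monomials are coprime, so the S-polynomial reduces to 0 (Buchberger's first criterion).
Every S-polynomial of the final basis reduces to 0, so we have a Gröbner basis.
Inter-reduce: drop elements whose leading term is divisible by another's, tail-reduce, and make monic.
Reduced Gröbner basis: {x - 1/3y + 16/3, y^2 - 14y + 40}.

Elimination: the polynomial y^2 - 14y + 40 lies in the elimination ideal for y, so y ∈ {4, 10}. For each such y, the remaining basis elements (now univariate) give the rest of the solution.
  y = 4: the earlier basis element becomes x + 4 = 0, giving x = -4 — point (-4, 4).
  y = 10: the earlier basis element becomes x + 2 = 0, giving x = -2 — point (-2, 10).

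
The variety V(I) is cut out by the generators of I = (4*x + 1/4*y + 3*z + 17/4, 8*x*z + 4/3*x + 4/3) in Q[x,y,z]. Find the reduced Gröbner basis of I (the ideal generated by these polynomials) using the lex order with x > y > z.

f_1 = 4*x + 1/4*y + 3*z + 17/4, LT = x.
f_2 = 8*x*z + 4/3*x + 4/3, LT = x*z.

S(f_1,f_2): lcm = x*z. S = -1/6*x + 1/16*y*z + 3/4*z**2 + 17/16*z - 1/6.
  leading term x: subtract (-1/24)·f_1 from -1/6*x + 1/16*y*z + 3/4*z**2 + 17/16*z - 1/6 → 1/16*y*z + 1/96*y + 3/4*z**2 + 19/16*z + 1/96
  leading term y*z: no divisor's leading term divides it; move 1/16*y*z to the remainder.
  leading term y: no divisor's leading term divides it; move 1/96*y to the remainder.
  leading term z**2: no divisor's leading term divides it; move 3/4*z**2 to the remainder.
  leading term z: no divisor's leading term divides it; move 19/16*z to the remainder.
  leading term 1: no divisor's leading term divides it; move 1/96 to the remainder.
  remainder 1/16*y*z + 1/96*y + 3/4*z**2 + 19/16*z + 1/96 ≠ 0; add g_3 = 1/16*y*z + 1/96*y + 3/4*z**2 + 19/16*z + 1/96 to the basis.

The other S-polynomials (S(f_1,g_3), S(f_2,g_3)) all reduce to 0 modulo the current basis, so we have a Gröbner basis.
Inter-reduce: drop elements whose leading term is divisible by another's, tail-reduce, and make monic.

G = {x + 1/16*y + 3/4*z + 17/16, y*z + 1/6*y + 12*z**2 + 19*z + 1/6}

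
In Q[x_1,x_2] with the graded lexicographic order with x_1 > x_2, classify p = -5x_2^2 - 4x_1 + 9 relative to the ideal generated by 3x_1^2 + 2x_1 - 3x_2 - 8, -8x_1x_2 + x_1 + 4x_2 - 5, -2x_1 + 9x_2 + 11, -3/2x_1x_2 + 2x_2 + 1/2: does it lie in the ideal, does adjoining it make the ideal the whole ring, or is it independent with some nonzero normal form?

First compute the reduced Gröbner basis of I by Buchberger's algorithm.
f_1 = 3x_1^2 + 2x_1 - 3x_2 - 8, LT = x_1^2.
f_2 = -8x_1x_2 + x_1 + 4x_2 - 5, LT = x_1x_2.
f_3 = -2x_1 + 9x_2 + 11, LT = x_1.
f_4 = -3/2x_1x_2 + 2x_2 + 1/2, LT = x_1x_2.

S(f_1,f_2): lcm = x_1^2x_2. S = 1/8x_1^2 + 7/6x_1x_2 - x_2^2 - 5/8x_1 - 8/3x_2.
  leading term x_1^2: subtract (1/24)·f_1 from 1/8x_1^2 + 7/6x_1x_2 - x_2^2 - 5/8x_1 - 8/3x_2 → 7/6x_1x_2 - x_2^2 - 17/24x_1 - 61/24x_2 + 1/3
  leading term x_1x_2: subtract (-7/48)·f_2 from 7/6x_1x_2 - x_2^2 - 17/24x_1 - 61/24x_2 + 1/3 → -x_2^2 - 9/16x_1 - 47/24x_2 - 19/48
  leading term x_2^2: no divisor's leading term divides it; move -x_2^2 to the remainder.
  leading term x_1: subtract (9/32)·f_3 from -9/16x_1 - 47/24x_2 - 19/48 → -431/96x_2 - 335/96
  leading term x_2: no divisor's leading term divides it; move -431/96x_2 to the remainder.
  leading term 1: no divisor's leading term divides it; move -335/96 to the remainder.
  remainder -x_2^2 - 431/96x_2 - 335/96 ≠ 0; add h_5 = -x_2^2 - 431/96x_2 - 335/96 to the basis.

S(f_1,f_3): lcm = x_1^2. S = 9/2x_1x_2 + 37/6x_1 - x_2 - 8/3.
  leading term x_1x_2: subtract (-9/16)·f_2 from 9/2x_1x_2 + 37/6x_1 - x_2 - 8/3 → 323/48x_1 + 5/4x_2 - 263/48
  leading term x_1: subtract (-323/96)·f_3 from 323/48x_1 + 5/4x_2 - 263/48 → 1009/32x_2 + 1009/32
  leading term x_2: no divisor's leading term divides it; move 1009/32x_2 to the remainder.
  leading term 1: no divisor's leading term divides it; move 1009/32 to the remainder.
  remainder 1009/32x_2 + 1009/32 ≠ 0; add h_6 = 1009/32x_2 + 1009/32 to the basis.

The other S-polynomials (S(f_1,f_4), S(f_2,f_3), S(f_2,f_4), S(f_3,f_4), S(f_1,h_5), S(f_2,h_5), S(f_3,h_5), S(f_4,h_5), S(f_1,h_6), S(f_2,h_6), S(f_3,h_6), S(f_4,h_6), S(h_5,h_6)) all reduce to 0 modulo the current basis, so we have a Gröbner basis.
Inter-reduce: drop elements whose leading term is divisible by another's, tail-reduce, and make monic.
Reduced Gröbner basis: {x_1 - 1, x_2 + 1}.
Label its elements g_1 = x_1 - 1, g_2 = x_2 + 1.

Reduce p = -5x_2^2 - 4x_1 + 9 modulo G:
  leading term x_2^2: subtract (-5x_2)·g_2 from -5x_2^2 - 4x_1 + 9 → -4x_1 + 5x_2 + 9
  leading term x_1: subtract (-4)·g_1 from -4x_1 + 5x_2 + 9 → 5x_2 + 5
  leading term x_2: subtract (5)·g_2 from 5x_2 + 5 → 0
  normal form = 0.
Since the normal form is 0, p ∈ I.

-5x_2^2 - 4x_1 + 9 lies in I (it reduces to 0).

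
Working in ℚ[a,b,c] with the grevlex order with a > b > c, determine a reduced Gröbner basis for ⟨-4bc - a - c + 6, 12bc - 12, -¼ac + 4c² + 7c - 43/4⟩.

f_1 = -4bc - a - c + 6, LT = bc.
f_2 = 12bc - 12, LT = bc.
f_3 = -¼ac + 4c² + 7c - 43/4, LT = ac.

S(f_1,f_2): lcm = bc. S = ¼a + ¼c - ½.
  leading term a: no divisor's leading term divides it; move ¼a to the remainder.
  leading term c: no divisor's leading term divides it; move ¼c to the remainder.
  leading term 1: no divisor's leading term divides it; move -½ to the remainder.
  remainder ¼a + ¼c - ½ ≠ 0; add g_4 = ¼a + ¼c - ½ to the basis.

S(f_1,f_3): lcm = abc. S = 16bc² + ¼a² + ¼ac + 28bc - 3/2a - 43b.
  leading term bc²: subtract (-4c)·f_1 from 16bc² + ¼a² + ¼ac + 28bc - 3/2a - 43b → ¼a² - 15/4ac + 28bc - 4c² - 3/2a - 43b + 24c
  leading term a²: subtract (a)·g_4 from ¼a² - 15/4ac + 28bc - 4c² - 3/2a - 43b + 24c → -4ac + 28bc - 4c² - a - 43b + 24c
  leading term ac: subtract (16)·f_3 from -4ac + 28bc - 4c² - a - 43b + 24c → 28bc - 68c² - a - 43b - 88c + 172
  leading term bc: subtract (-7)·f_1 from 28bc - 68c² - a - 43b - 88c + 172 → -68c² - 8a - 43b - 95c + 214
  leading term c²: no divisor's leading term divides it; move -68c² to the remainder.
  leading term a: subtract (-32)·g_4 from -8a - 43b - 95c + 214 → -43b - 87c + 198
  leading term b: no divisor's leading term divides it; move -43b to the remainder.
  leading term c: no divisor's leading term divides it; move -87c to the remainder.
  leading term 1: no divisor's leading term divides it; move 198 to the remainder.
  remainder -68c² - 43b - 87c + 198 ≠ 0; add g_5 = -68c² - 43b - 87c + 198 to the basis.

S(f_3,g_4): lcm = ac. S = -17c² - 26c + 43.
  leading term c²: subtract (¼)·g_5 from -17c² - 26c + 43 → 43/4b - 17/4c - 13/2
  leading term b: no divisor's leading term divides it; move 43/4b to the remainder.
  leading term c: no divisor's leading term divides it; move -17/4c to the remainder.
  leading term 1: no divisor's leading term divides it; move -13/2 to the remainder.
  remainder 43/4b - 17/4c - 13/2 ≠ 0; add g_6 = 43/4b - 17/4c - 13/2 to the basis.

The other S-polynomials (S(f_2,f_3), S(f_1,g_4), S(f_2,g_4), S(f_1,g_5), S(f_2,g_5), S(f_3,g_5), S(g_4,g_5), S(f_1,g_6), S(f_2,g_6), S(f_3,g_6), S(g_4,g_6), S(g_5,g_6)) all reduce to 0 modulo the current basis, so we have a Gröbner basis.
Inter-reduce: drop elements whose leading term is divisible by another's, tail-reduce, and make monic.

G = {c² + 26/17c - 43/17, a + c - 2, b - 17/43c - 26/43}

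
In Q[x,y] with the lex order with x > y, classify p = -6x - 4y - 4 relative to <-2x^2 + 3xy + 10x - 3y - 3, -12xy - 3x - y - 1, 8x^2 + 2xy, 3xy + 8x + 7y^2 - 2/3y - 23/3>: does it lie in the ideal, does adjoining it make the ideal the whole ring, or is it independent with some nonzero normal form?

First compute the reduced Gröbner basis of I by Buchberger's algorithm.
f_1 = -2x^2 + 3xy + 10x - 3y - 3, LT = x^2.
f_2 = -12xy - 3x - y - 1, LT = xy.
f_3 = 8x^2 + 2xy, LT = x^2.
f_4 = 3xy + 8x + 7y^2 - 2/3y - 23/3, LT = xy.

S(f_1,f_2): lcm = x^2y. S = -1/4x^2 - 3/2xy^2 - 61/12xy - 1/12x + 3/2y^2 + 3/2y.
  leading term x^2: subtract (1/8)·f_1 from -1/4x^2 - 3/2xy^2 - 61/12xy - 1/12x + 3/2y^2 + 3/2y → -3/2xy^2 - 131/24xy - 4/3x + 3/2y^2 + 15/8y + 3/8
  leading term xy^2: subtract (1/8y)·f_2 from -3/2xy^2 - 131/24xy - 4/3x + 3/2y^2 + 15/8y + 3/8 → -61/12xy - 4/3x + 13/8y^2 + 2y + 3/8
  leading term xy: subtract (61/144)·f_2 from -61/12xy - 4/3x + 13/8y^2 + 2y + 3/8 → -1/16x + 13/8y^2 + 349/144y + 115/144
  leading term x: no divisor's leading term divides it; move -1/16x to the remainder.
  leading term y^2: no divisor's leading term divides it; move 13/8y^2 to the remainder.
  leading term y: no divisor's leading term divides it; move 349/144y to the remainder.
  leading term 1: no divisor's leading term divides it; move 115/144 to the remainder.
  remainder -1/16x + 13/8y^2 + 349/144y + 115/144 ≠ 0; add h_5 = -1/16x + 13/8y^2 + 349/144y + 115/144 to the basis.

S(f_1,f_3): lcm = x^2. S = -7/4xy - 5x + 3/2y + 3/2.
  leading term xy: subtract (7/48)·f_2 from -7/4xy - 5x + 3/2y + 3/2 → -73/16x + 79/48y + 79/48
  leading term x: subtract (73)·h_5 from -73/16x + 79/48y + 79/48 → -949/8y^2 - 3155/18y - 4079/72
  leading term y^2: no divisor's leading term divides it; move -949/8y^2 to the remainder.
  leading term y: no divisor's leading term divides it; move -3155/18y to the remainder.
  leading term 1: no divisor's leading term divides it; move -4079/72 to the remainder.
  remainder -949/8y^2 - 3155/18y - 4079/72 ≠ 0; add h_6 = -949/8y^2 - 3155/18y - 4079/72 to the basis.

S(f_1,f_4): lcm = x^2y. S = -8/3x^2 - 23/6xy^2 - 43/9xy + 23/9x + 3/2y^2 + 3/2y.
  leading term x^2: subtract (4/3)·f_1 from -8/3x^2 - 23/6xy^2 - 43/9xy + 23/9x + 3/2y^2 + 3/2y → -23/6xy^2 - 79/9xy - 97/9x + 3/2y^2 + 11/2y + 4
  leading term xy^2: subtract (23/72y)·f_2 from -23/6xy^2 - 79/9xy - 97/9x + 3/2y^2 + 11/2y + 4 → -563/72xy - 97/9x + 131/72y^2 + 419/72y + 4
  leading term xy: subtract (563/864)·f_2 from -563/72xy - 97/9x + 131/72y^2 + 419/72y + 4 → -847/96x + 131/72y^2 + 5591/864y + 4019/864
  leading term x: subtract (847/6)·h_5 from -847/96x + 131/72y^2 + 5591/864y + 4019/864 → -32771/144y^2 - 72503/216y - 46693/432
  leading term y^2: subtract (32771/17082)·h_6 from -32771/144y^2 - 72503/216y - 46693/432 → 368969/614952y + 368969/614952
  leading term y: no divisor's leading term divides it; move 368969/614952y to the remainder.
  leading term 1: no divisor's leading term divides it; move 368969/614952 to the remainder.
  remainder 368969/614952y + 368969/614952 ≠ 0; add h_7 = 368969/614952y + 368969/614952 to the basis.

The other S-polynomials (S(f_2,f_3), S(f_2,f_4), S(f_3,f_4), S(f_1,h_5), S(f_2,h_5), S(f_3,h_5), S(f_4,h_5), S(f_1,h_6), S(f_2,h_6), S(f_3,h_6), S(f_4,h_6), S(h_5,h_6), S(f_1,h_7), S(f_2,h_7), S(f_3,h_7), S(f_4,h_7), S(h_5,h_7), S(h_6,h_7)) all reduce to 0 modulo the current basis, so we have a Gröbner basis.
Inter-reduce: drop elements whose leading term is divisible by another's, tail-reduce, and make monic.
Reduced Gröbner basis: {x, y + 1}.
Label its elements g_1 = x, g_2 = y + 1.

Reduce p = -6x - 4y - 4 modulo G:
  leading term x: subtract (-6)·g_1 from -6x - 4y - 4 → -4y - 4
  leading term y: subtract (-4)·g_2 from -4y - 4 → 0
  normal form = 0.
Since the normal form is 0, p ∈ I.

-6x - 4y - 4 lies in I (it reduces to 0).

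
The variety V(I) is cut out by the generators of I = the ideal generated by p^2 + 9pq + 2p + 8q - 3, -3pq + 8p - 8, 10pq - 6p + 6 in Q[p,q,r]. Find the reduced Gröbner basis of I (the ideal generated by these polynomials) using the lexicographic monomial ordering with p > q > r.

Buchberger's algorithm terminates because the ascending chain of leading-term ideals stabilizes.

f_1 = p^2 + 9pq + 2p + 8q - 3, LT = p^2.
f_2 = -3pq + 8p - 8, LT = pq.
f_3 = 10pq - 6p + 6, LT = pq.

S(f_1,f_2): lcm = p^2q. S = 8/3p^2 + 9pq^2 + 2pq - 8/3p + 8q^2 - 3q.
  leading term p^2: subtract (8/3)·f_1 from 8/3p^2 + 9pq^2 + 2pq - 8/3p + 8q^2 - 3q → 9pq^2 - 22pq - 8p + 8q^2 - 73/3q + 8
  leading term pq^2: subtract (-3q)·f_2 from 9pq^2 - 22pq - 8p + 8q^2 - 73/3q + 8 → 2pq - 8p + 8q^2 - 145/3q + 8
  leading term pq: subtract (-2/3)·f_2 from 2pq - 8p + 8q^2 - 145/3q + 8 → -8/3p + 8q^2 - 145/3q + 8/3
  leading term p: no divisor's leading term divides it; move -8/3p to the remainder.
  leading term q^2: no divisor's leading term divides it; move 8q^2 to the remainder.
  leading term q: no divisor's leading term divides it; move -145/3q to the remainder.
  leading term 1: no divisor's leading term divides it; move 8/3 to the remainder.
  remainder -8/3p + 8q^2 - 145/3q + 8/3 ≠ 0; add g_4 = -8/3p + 8q^2 - 145/3q + 8/3 to the basis.

S(f_1,f_3): lcm = p^2q. S = 3/5p^2 + 9pq^2 + 2pq - 3/5p + 8q^2 - 3q.
  leading term p^2: subtract (3/5)·f_1 from 3/5p^2 + 9pq^2 + 2pq - 3/5p + 8q^2 - 3q → 9pq^2 - 17/5pq - 9/5p + 8q^2 - 39/5q + 9/5
  leading term pq^2: subtract (-3q)·f_2 from 9pq^2 - 17/5pq - 9/5p + 8q^2 - 39/5q + 9/5 → 103/5pq - 9/5p + 8q^2 - 159/5q + 9/5
  leading term pq: subtract (-103/15)·f_2 from 103/5pq - 9/5p + 8q^2 - 159/5q + 9/5 → 797/15p + 8q^2 - 159/5q - 797/15
  leading term p: subtract (-797/40)·g_4 from 797/15p + 8q^2 - 159/5q - 797/15 → 837/5q^2 - 119381/120q
  leading term q^2: no divisor's leading term divides it; move 837/5q^2 to the remainder.
  leading term q: no divisor's leading term divides it; move -119381/120q to the remainder.
  remainder 837/5q^2 - 119381/120q ≠ 0; add g_5 = 837/5q^2 - 119381/120q to the basis.

S(f_2,f_3): lcm = pq. S = -31/15p + 31/15.
  leading term p: subtract (31/40)·g_4 from -31/15p + 31/15 → -31/5q^2 + 899/24q
  leading term q^2: subtract (-1/27)·g_5 from -31/5q^2 + 899/24q → 248/405q
  leading term q: no divisor's leading term divides it; move 248/405q to the remainder.
  remainder 248/405q ≠ 0; add g_6 = 248/405q to the basis.

The other S-polynomials (S(f_1,g_4), S(f_2,g_4), S(f_3,g_4), S(f_1,g_5), S(f_2,g_5), S(f_3,g_5), S(g_4,g_5), S(f_1,g_6), S(f_2,g_6), S(f_3,g_6), S(g_4,g_6), S(g_5,g_6)) all reduce to 0 modulo the current basis, so we have a Gröbner basis.
Inter-reduce: drop elements whose leading term is divisible by another's, tail-reduce, and make monic.

G = {p - 1, q}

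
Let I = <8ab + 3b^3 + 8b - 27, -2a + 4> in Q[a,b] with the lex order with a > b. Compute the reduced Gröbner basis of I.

G = {a - 2, b^3 + 8b - 9}

f_1 = 8ab + 3b^3 + 8b - 27, LT = ab.
f_2 = -2a + 4, LT = a.

S(f_1,f_2): lcm = ab. S = 3/8b^3 + 3b - 27/8.
  leading term b^3: no divisor's leading term divides it; move 3/8b^3 to the remainder.
  leading term b: no divisor's leading term divides it; move 3b to the remainder.
  leading term 1: no divisor's leading term divides it; move -27/8 to the remainder.
  remainder 3/8b^3 + 3b - 27/8 ≠ 0; add g_3 = 3/8b^3 + 3b - 27/8 to the basis.

S(f_1,g_3): lcm = ab^3. S = -8ab + 9a + 3/8b^5 + b^3 - 27/8b^2.
  leading term ab: subtract (-1)·f_1 from -8ab + 9a + 3/8b^5 + b^3 - 27/8b^2 → 9a + 3/8b^5 + 4b^3 - 27/8b^2 + 8b - 27
  leading term a: subtract (-9/2)·f_2 from 9a + 3/8b^5 + 4b^3 - 27/8b^2 + 8b - 27 → 3/8b^5 + 4b^3 - 27/8b^2 + 8b - 9
  leading term b^5: subtract (b^2)·g_3 from 3/8b^5 + 4b^3 - 27/8b^2 + 8b - 9 → b^3 + 8b - 9
  leading term b^3: subtract (8/3)·g_3 from b^3 + 8b - 9 → 0
  remainder 0.

S(f_2,g_3): leading monomials are coprime, so the S-polynomial reduces to 0 (Buchberger's first criterion).
Every S-polynomial of the final basis reduces to 0, so we have a Gröbner basis.
Inter-reduce: drop elements whose leading term is divisible by another's, tail-reduce, and make monic.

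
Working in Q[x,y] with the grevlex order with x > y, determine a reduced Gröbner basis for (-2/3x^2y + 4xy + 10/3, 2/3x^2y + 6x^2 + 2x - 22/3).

G = {x^2 + 16/3x + 22/3y + 1, xy - 15/2x - 11y - 5/2, y^2 + 255/22x + 377/22y + 50/11}

f_1 = -2/3x^2y + 4xy + 10/3, LT = x^2y.
f_2 = 2/3x^2y + 6x^2 + 2x - 22/3, LT = x^2y.

S(f_1,f_2): lcm = x^2y. S = -9x^2 - 6xy - 3x + 6.
  leading term x^2: no divisor's leading term divides it; move -9x^2 to the remainder.
  leading term xy: no divisor's leading term divides it; move -6xy to the remainder.
  leading term x: no divisor's leading term divides it; move -3x to the remainder.
  leading term 1: no divisor's leading term divides it; move 6 to the remainder.
  remainder -9x^2 - 6xy - 3x + 6 ≠ 0; add g_3 = -9x^2 - 6xy - 3x + 6 to the basis.

S(f_1,g_3): lcm = x^2y. S = -2/3xy^2 - 19/3xy + 2/3y - 5.
  leading term xy^2: no divisor's leading term divides it; move -2/3xy^2 to the remainder.
  leading term xy: no divisor's leading term divides it; move -19/3xy to the remainder.
  leading term y: no divisor's leading term divides it; move 2/3y to the remainder.
  leading term 1: no divisor's leading term divides it; move -5 to the remainder.
  remainder -2/3xy^2 - 19/3xy + 2/3y - 5 ≠ 0; add g_4 = -2/3xy^2 - 19/3xy + 2/3y - 5 to the basis.

S(f_1,g_4): lcm = x^2y^2. S = -19/2x^2y - 6xy^2 + xy - 15/2x - 5y.
  leading term x^2y: subtract (57/4)·f_1 from -19/2x^2y - 6xy^2 + xy - 15/2x - 5y → -6xy^2 - 56xy - 15/2x - 5y - 95/2
  leading term xy^2: subtract (9)·g_4 from -6xy^2 - 56xy - 15/2x - 5y - 95/2 → xy - 15/2x - 11y - 5/2
  leading term xy: no divisor's leading term divides it; move xy to the remainder.
  leading term x: no divisor's leading term divides it; move -15/2x to the remainder.
  leading term y: no divisor's leading term divides it; move -11y to the remainder.
  leading term 1: no divisor's leading term divides it; move -5/2 to the remainder.
  remainder xy - 15/2x - 11y - 5/2 ≠ 0; add g_5 = xy - 15/2x - 11y - 5/2 to the basis.

S(g_4,g_5): lcm = xy^2. S = 17xy + 11y^2 + 3/2y + 15/2.
  leading term xy: subtract (17)·g_5 from 17xy + 11y^2 + 3/2y + 15/2 → 11y^2 + 255/2x + 377/2y + 50
  leading term y^2: no divisor's leading term divides it; move 11y^2 to the remainder.
  leading term x: no divisor's leading term divides it; move 255/2x to the remainder.
  leading term y: no divisor's leading term divides it; move 377/2y to the remainder.
  leading term 1: no divisor's leading term divides it; move 50 to the remainder.
  remainder 11y^2 + 255/2x + 377/2y + 50 ≠ 0; add g_6 = 11y^2 + 255/2x + 377/2y + 50 to the basis.

The other S-polynomials (S(f_2,g_3), S(f_2,g_4), S(g_3,g_4), S(f_1,g_5), S(f_2,g_5), S(g_3,g_5), S(f_1,g_6), S(f_2,g_6), S(g_3,g_6), S(g_4,g_6), S(g_5,g_6)) all reduce to 0 modulo the current basis, so we have a Gröbner basis.
Inter-reduce: drop elements whose leading term is divisible by another's, tail-reduce, and make monic.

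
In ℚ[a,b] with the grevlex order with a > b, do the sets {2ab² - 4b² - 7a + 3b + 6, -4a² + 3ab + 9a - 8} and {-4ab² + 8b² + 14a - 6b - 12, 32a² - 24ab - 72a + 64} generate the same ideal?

Equality of ideals is decidable: compute both reduced Gröbner bases (unique for the ordering) and check whether they agree.
Buchberger on the first generating set:
f_1 = 2ab² - 4b² - 7a + 3b + 6, LT = ab².
f_2 = -4a² + 3ab + 9a - 8, LT = a².

S(f_1,f_2): lcm = a²b². S = ¾ab³ + ¼ab² - 7/2a² + 3/2ab - 2b² + 3a.
  reduce S modulo (f_1, f_2):
  remainder 3/2b³ + 3/2ab - 21/8b² - 4a - 21/8b + 25/4 ≠ 0; add g_3 = 3/2b³ + 3/2ab - 21/8b² - 4a - 21/8b + 25/4 to the basis.

The other S-polynomials (S(f_1,g_3), S(f_2,g_3)) all reduce to 0 modulo the current basis, so we have a Gröbner basis.
Inter-reduce: drop elements whose leading term is divisible by another's, tail-reduce, and make monic.
Reduced Gröbner basis: {ab² - 2b² - 7/2a + 3/2b + 3, b³ + ab - 7/4b² - 8/3a - 7/4b + 25/6, a² - ¾ab - 9/4a + 2}.

Buchberger on the second generating set:
h_1 = -4ab² + 8b² + 14a - 6b - 12, LT = ab².
h_2 = 32a² - 24ab - 72a + 64, LT = a².

S(h_1,h_2): lcm = a²b². S = ¾ab³ + ¼ab² - 7/2a² + 3/2ab - 2b² + 3a.
  reduce S modulo (h_1, h_2):
  remainder 3/2b³ + 3/2ab - 21/8b² - 4a - 21/8b + 25/4 ≠ 0; add k_3 = 3/2b³ + 3/2ab - 21/8b² - 4a - 21/8b + 25/4 to the basis.

The other S-polynomials (S(h_1,k_3), S(h_2,k_3)) all reduce to 0 modulo the current basis, so we have a Gröbner basis.
Inter-reduce: drop elements whose leading term is divisible by another's, tail-reduce, and make monic.
Reduced Gröbner basis: {ab² - 2b² - 7/2a + 3/2b + 3, b³ + ab - 7/4b² - 8/3a - 7/4b + 25/6, a² - ¾ab - 9/4a + 2}.

Same reduced basis, so the two generating sets span the same ideal.

Yes, the ideals are equal.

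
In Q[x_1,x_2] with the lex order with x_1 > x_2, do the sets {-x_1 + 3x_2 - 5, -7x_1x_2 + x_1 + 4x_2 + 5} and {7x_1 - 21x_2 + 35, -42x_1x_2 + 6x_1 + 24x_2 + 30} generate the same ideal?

Yes, the ideals are equal.

For a fixed monomial order, each ideal has a unique reduced Gröbner basis; comparing bases decides equality.
Buchberger on the first generating set:
f_1 = -x_1 + 3x_2 - 5, LT = x_1.
f_2 = -7x_1x_2 + x_1 + 4x_2 + 5, LT = x_1x_2.

S(f_1,f_2): lcm = x_1x_2. S = 1/7x_1 - 3x_2^2 + 39/7x_2 + 5/7.
  leading term x_1: subtract (-1/7)·f_1 from 1/7x_1 - 3x_2^2 + 39/7x_2 + 5/7 → -3x_2^2 + 6x_2
  leading term x_2^2: no divisor's leading term divides it; move -3x_2^2 to the remainder.
  leading term x_2: no divisor's leading term divides it; move 6x_2 to the remainder.
  remainder -3x_2^2 + 6x_2 ≠ 0; add g_3 = -3x_2^2 + 6x_2 to the basis.

The other S-polynomials (S(f_1,g_3), S(f_2,g_3)) all reduce to 0 modulo the current basis, so we have a Gröbner basis.
Inter-reduce: drop elements whose leading term is divisible by another's, tail-reduce, and make monic.
Reduced Gröbner basis: {x_1 - 3x_2 + 5, x_2^2 - 2x_2}.

Buchberger on the second generating set:
h_1 = 7x_1 - 21x_2 + 35, LT = x_1.
h_2 = -42x_1x_2 + 6x_1 + 24x_2 + 30, LT = x_1x_2.

S(h_1,h_2): lcm = x_1x_2. S = 1/7x_1 - 3x_2^2 + 39/7x_2 + 5/7.
  leading term x_1: subtract (1/49)·h_1 from 1/7x_1 - 3x_2^2 + 39/7x_2 + 5/7 → -3x_2^2 + 6x_2
  leading term x_2^2: no divisor's leading term divides it; move -3x_2^2 to the remainder.
  leading term x_2: no divisor's leading term divides it; move 6x_2 to the remainder.
  remainder -3x_2^2 + 6x_2 ≠ 0; add k_3 = -3x_2^2 + 6x_2 to the basis.

The other S-polynomials (S(h_1,k_3), S(h_2,k_3)) all reduce to 0 modulo the current basis, so we have a Gröbner basis.
Inter-reduce: drop elements whose leading term is divisible by another's, tail-reduce, and make monic.
Reduced Gröbner basis: {x_1 - 3x_2 + 5, x_2^2 - 2x_2}.

The two bases agree; hence the ideals are identical.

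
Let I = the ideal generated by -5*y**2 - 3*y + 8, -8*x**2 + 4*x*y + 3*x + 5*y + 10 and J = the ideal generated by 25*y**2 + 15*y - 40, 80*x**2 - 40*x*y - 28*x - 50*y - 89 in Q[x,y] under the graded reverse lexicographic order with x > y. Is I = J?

Equality of ideals is decidable: compute both reduced Gröbner bases (unique for the ordering) and check whether they agree.
Buchberger on the first generating set:
f_1 = -5*y**2 - 3*y + 8, LT = y**2.
f_2 = -8*x**2 + 4*x*y + 3*x + 5*y + 10, LT = x**2.

The S-polynomials (S(f_1,f_2)) all reduce to 0 modulo the current basis, so we have a Gröbner basis.
Inter-reduce: drop elements whose leading term is divisible by another's, tail-reduce, and make monic.
Reduced Gröbner basis: {x**2 - 1/2*x*y - 3/8*x - 5/8*y - 5/4, y**2 + 3/5*y - 8/5}.

Buchberger on the second generating set:
h_1 = 25*y**2 + 15*y - 40, LT = y**2.
h_2 = 80*x**2 - 40*x*y - 28*x - 50*y - 89, LT = x**2.

The S-polynomials (S(h_1,h_2)) all reduce to 0 modulo the current basis, so we have a Gröbner basis.
Inter-reduce: drop elements whose leading term is divisible by another's, tail-reduce, and make monic.
Reduced Gröbner basis: {x**2 - 1/2*x*y - 7/20*x - 5/8*y - 89/80, y**2 + 3/5*y - 8/5}.

These differ, so the ideals are not equal.
The choice of monomial ordering does not affect the verdict — as long as both bases are computed under the same ordering, their equality decides ideal equality.

No, the ideals differ.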